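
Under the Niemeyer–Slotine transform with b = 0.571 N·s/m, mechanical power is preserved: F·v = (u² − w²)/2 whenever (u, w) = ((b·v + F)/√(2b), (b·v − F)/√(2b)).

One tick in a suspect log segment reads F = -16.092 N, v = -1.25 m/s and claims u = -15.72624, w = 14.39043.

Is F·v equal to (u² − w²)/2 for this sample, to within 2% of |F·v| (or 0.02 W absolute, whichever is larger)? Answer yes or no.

yes

F·v = (-16.092)×(-1.25) = 20.11500 W.
(u² − w²)/2 = (247.31462 − 207.08448)/2 = 20.11507 W.
|Δ| = 0.00007;  2% of max(1, |F·v|) = 0.40230.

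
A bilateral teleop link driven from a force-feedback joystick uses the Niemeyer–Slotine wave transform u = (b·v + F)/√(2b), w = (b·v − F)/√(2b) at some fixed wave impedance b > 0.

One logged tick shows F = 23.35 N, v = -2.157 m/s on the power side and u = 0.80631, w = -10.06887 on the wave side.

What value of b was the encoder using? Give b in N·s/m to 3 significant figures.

u + w = -9.26256;  u + w = √(2b)·v, so √(2b) = -9.26256/(-2.157) = 4.29419.
b = (√(2b))²/2 = 18.44004/2 = 9.22002.
(Check via u − w = 2F/√(2b): u − w = 10.87518, 2F/√(2b) = 10.87517.)

b = 9.22 N·s/m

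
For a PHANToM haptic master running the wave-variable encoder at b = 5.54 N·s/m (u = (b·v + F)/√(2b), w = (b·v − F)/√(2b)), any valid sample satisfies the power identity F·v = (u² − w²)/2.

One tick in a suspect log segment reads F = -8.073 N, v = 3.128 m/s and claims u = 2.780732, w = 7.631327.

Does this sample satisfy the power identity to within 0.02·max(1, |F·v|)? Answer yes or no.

yes

F·v = (-8.073)×3.128 = -25.252344 W.
(u² − w²)/2 = (7.732470 − 58.237152)/2 = -25.252341 W.
|Δ| = 0.000003;  2% of max(1, |F·v|) = 0.505047.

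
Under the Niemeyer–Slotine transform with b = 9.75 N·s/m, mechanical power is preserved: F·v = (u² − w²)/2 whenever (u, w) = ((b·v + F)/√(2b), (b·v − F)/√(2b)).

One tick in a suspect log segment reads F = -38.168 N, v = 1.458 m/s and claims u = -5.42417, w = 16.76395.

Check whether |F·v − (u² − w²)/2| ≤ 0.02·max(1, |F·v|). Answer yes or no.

no

F·v = (-38.168)×1.458 = -55.64894 W.
(u² − w²)/2 = (29.42162 − 281.03002)/2 = -125.80420 W.
|Δ| = 70.15526;  2% of max(1, |F·v|) = 1.11298.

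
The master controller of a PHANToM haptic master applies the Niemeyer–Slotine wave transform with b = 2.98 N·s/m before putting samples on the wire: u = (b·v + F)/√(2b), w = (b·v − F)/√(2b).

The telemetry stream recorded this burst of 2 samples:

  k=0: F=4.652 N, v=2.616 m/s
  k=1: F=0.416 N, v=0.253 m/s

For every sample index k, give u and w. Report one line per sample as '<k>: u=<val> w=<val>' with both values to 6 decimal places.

k=0: b·v=2.98×2.616=7.795680; √(2b)=2.441311; u=(7.795680+4.652)/2.441311=5.098768, w=(7.795680−4.652)/2.441311=1.287702
k=1: b·v=2.98×0.253=0.753940; √(2b)=2.441311; u=(0.753940+0.416)/2.441311=0.479226, w=(0.753940−0.416)/2.441311=0.138426

0: u=5.098768 w=1.287702
1: u=0.479226 w=0.138426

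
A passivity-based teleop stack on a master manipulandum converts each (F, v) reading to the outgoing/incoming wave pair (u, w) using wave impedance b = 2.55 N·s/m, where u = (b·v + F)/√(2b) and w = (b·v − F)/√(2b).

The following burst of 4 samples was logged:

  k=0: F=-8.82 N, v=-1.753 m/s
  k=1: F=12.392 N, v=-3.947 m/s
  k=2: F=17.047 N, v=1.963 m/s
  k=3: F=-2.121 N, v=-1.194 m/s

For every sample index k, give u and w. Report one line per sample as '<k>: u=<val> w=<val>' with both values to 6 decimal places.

k=0: b·v=2.55×(-1.753)=-4.470150; √(2b)=2.258318; u=(-4.470150+(-8.82))/2.258318=-5.884977, w=(-4.470150−(-8.82))/2.258318=1.926146
k=1: b·v=2.55×(-3.947)=-10.064850; √(2b)=2.258318; u=(-10.064850+12.392)/2.258318=1.030479, w=(-10.064850−12.392)/2.258318=-9.944060
k=2: b·v=2.55×1.963=5.005650; √(2b)=2.258318; u=(5.005650+17.047)/2.258318=9.765078, w=(5.005650−17.047)/2.258318=-5.331999
k=3: b·v=2.55×(-1.194)=-3.044700; √(2b)=2.258318; u=(-3.044700+(-2.121))/2.258318=-2.287410, w=(-3.044700−(-2.121))/2.258318=-0.409021

0: u=-5.884977 w=1.926146
1: u=1.030479 w=-9.944060
2: u=9.765078 w=-5.331999
3: u=-2.287410 w=-0.409021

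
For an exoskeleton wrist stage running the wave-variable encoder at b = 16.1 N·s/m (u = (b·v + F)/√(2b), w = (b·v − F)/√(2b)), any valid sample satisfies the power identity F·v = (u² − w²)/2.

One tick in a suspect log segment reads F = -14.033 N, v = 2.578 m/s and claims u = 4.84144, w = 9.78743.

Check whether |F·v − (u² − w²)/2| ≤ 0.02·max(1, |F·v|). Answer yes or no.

yes

F·v = (-14.033)×2.578 = -36.1771 W.
(u² − w²)/2 = (23.4395 − 95.7938)/2 = -36.1771 W.
|Δ| = 0.0000;  2% of max(1, |F·v|) = 0.7235.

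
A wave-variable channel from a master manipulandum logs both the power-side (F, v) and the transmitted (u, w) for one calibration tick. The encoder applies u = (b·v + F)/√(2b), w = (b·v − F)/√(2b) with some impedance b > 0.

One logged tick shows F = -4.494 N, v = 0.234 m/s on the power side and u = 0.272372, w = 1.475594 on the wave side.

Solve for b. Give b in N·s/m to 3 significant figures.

b = 27.9 N·s/m

u + w = 1.747966;  u + w = √(2b)·v, so √(2b) = 1.747966/0.234 = 7.469940.
b = (√(2b))²/2 = 55.800006/2 = 27.900003.
(Check via u − w = 2F/√(2b): u − w = -1.203222, 2F/√(2b) = -1.203222.)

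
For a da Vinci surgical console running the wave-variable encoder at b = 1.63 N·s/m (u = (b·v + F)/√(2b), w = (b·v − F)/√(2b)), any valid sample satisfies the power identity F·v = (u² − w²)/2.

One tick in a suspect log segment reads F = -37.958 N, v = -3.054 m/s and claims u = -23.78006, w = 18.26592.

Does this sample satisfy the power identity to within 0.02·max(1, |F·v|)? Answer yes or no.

yes

F·v = (-37.958)×(-3.054) = 115.92373 W.
(u² − w²)/2 = (565.49125 − 333.64383)/2 = 115.92371 W.
|Δ| = 0.00002;  2% of max(1, |F·v|) = 2.31847.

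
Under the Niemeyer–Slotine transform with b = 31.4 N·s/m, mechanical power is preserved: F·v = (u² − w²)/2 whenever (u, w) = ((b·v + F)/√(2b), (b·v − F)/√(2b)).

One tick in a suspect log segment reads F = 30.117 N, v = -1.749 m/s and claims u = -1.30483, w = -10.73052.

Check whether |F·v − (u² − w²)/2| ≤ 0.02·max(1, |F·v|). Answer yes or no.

no

F·v = 30.117×(-1.749) = -52.67463 W.
(u² − w²)/2 = (1.70258 − 115.14406)/2 = -56.72074 W.
|Δ| = 4.04611;  2% of max(1, |F·v|) = 1.05349.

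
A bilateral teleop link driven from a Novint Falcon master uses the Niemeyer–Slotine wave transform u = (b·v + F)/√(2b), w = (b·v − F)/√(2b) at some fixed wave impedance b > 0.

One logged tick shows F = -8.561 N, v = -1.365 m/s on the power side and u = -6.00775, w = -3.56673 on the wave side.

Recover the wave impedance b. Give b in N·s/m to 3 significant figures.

b = 24.6 N·s/m

u + w = -9.57448;  u + w = √(2b)·v, so √(2b) = -9.57448/(-1.365) = 7.01427.
b = (√(2b))²/2 = 49.20000/2 = 24.60000.
(Check via u − w = 2F/√(2b): u − w = -2.44102, 2F/√(2b) = -2.44102.)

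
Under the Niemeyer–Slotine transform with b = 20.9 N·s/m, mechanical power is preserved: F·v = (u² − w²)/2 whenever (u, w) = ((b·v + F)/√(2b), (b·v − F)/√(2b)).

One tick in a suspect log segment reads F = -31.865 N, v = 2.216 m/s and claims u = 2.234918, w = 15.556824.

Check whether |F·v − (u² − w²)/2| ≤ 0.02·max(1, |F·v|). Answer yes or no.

F·v = (-31.865)×2.216 = -70.612840 W.
(u² − w²)/2 = (4.994858 − 242.014773)/2 = -118.509957 W.
|Δ| = 47.897117;  2% of max(1, |F·v|) = 1.412257.

no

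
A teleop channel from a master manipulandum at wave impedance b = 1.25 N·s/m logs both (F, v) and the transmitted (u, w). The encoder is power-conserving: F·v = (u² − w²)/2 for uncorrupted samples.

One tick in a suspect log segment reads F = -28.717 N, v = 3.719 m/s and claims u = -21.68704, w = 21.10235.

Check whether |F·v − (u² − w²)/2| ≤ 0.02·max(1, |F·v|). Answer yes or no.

no

F·v = (-28.717)×3.719 = -106.79852 W.
(u² − w²)/2 = (470.32770 − 445.30918)/2 = 12.50926 W.
|Δ| = 119.30779;  2% of max(1, |F·v|) = 2.13597.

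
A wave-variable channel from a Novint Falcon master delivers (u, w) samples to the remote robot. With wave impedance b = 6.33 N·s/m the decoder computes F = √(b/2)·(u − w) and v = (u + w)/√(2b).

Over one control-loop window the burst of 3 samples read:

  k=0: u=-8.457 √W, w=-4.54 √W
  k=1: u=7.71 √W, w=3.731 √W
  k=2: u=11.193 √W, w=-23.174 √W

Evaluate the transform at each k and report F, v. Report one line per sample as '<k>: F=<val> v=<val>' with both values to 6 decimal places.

k=0: u−w=-3.917000, u+w=-12.997000; √(b/2)=1.779045, √(2b)=3.558089; F=1.779045×(-3.917)=-6.968518, v=-12.997000/3.558089=-3.652803
k=1: u−w=3.979000, u+w=11.441000; √(b/2)=1.779045, √(2b)=3.558089; F=1.779045×3.979=7.078819, v=11.441000/3.558089=3.215490
k=2: u−w=34.367000, u+w=-11.981000; √(b/2)=1.779045, √(2b)=3.558089; F=1.779045×34.367=61.140429, v=-11.981000/3.558089=-3.367257

0: F=-6.968518 v=-3.652803
1: F=7.078819 v=3.215490
2: F=61.140429 v=-3.367257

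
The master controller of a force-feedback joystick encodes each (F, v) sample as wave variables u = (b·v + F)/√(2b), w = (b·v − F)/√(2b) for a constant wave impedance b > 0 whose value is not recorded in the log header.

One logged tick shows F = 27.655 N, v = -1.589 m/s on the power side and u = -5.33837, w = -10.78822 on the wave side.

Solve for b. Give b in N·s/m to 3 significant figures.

b = 51.5 N·s/m

u + w = -16.12659;  u + w = √(2b)·v, so √(2b) = -16.12659/(-1.589) = 10.14889.
b = (√(2b))²/2 = 103.00002/2 = 51.50001.
(Check via u − w = 2F/√(2b): u − w = 5.44985, 2F/√(2b) = 5.44986.)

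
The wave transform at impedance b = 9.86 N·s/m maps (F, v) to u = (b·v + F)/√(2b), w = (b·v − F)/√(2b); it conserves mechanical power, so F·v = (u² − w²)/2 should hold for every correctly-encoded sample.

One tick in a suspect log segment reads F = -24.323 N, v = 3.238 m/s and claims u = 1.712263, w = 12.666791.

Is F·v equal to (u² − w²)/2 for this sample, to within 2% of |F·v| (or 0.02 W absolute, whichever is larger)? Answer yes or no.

yes

F·v = (-24.323)×3.238 = -78.757874 W.
(u² − w²)/2 = (2.931845 − 160.447594)/2 = -78.757875 W.
|Δ| = 0.000001;  2% of max(1, |F·v|) = 1.575157.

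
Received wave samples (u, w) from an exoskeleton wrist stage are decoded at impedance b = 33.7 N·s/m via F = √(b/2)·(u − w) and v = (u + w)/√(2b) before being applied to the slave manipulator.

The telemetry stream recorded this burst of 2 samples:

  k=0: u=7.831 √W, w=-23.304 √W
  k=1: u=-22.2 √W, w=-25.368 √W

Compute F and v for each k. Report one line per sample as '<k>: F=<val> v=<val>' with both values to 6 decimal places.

0: F=127.805288 v=-1.884710
1: F=13.004244 v=-5.794086

k=0: u−w=31.135000, u+w=-15.473000; √(b/2)=4.104875, √(2b)=8.209750; F=4.104875×31.135=127.805288, v=-15.473000/8.209750=-1.884710
k=1: u−w=3.168000, u+w=-47.568000; √(b/2)=4.104875, √(2b)=8.209750; F=4.104875×3.168=13.004244, v=-47.568000/8.209750=-5.794086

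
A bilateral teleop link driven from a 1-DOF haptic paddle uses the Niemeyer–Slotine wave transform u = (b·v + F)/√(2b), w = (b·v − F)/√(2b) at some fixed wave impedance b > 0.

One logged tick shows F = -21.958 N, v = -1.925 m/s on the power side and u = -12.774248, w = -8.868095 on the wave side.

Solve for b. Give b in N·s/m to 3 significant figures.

b = 63.2 N·s/m

u + w = -21.642343;  u + w = √(2b)·v, so √(2b) = -21.642343/(-1.925) = 11.242776.
b = (√(2b))²/2 = 126.400003/2 = 63.200001.
(Check via u − w = 2F/√(2b): u − w = -3.906153, 2F/√(2b) = -3.906153.)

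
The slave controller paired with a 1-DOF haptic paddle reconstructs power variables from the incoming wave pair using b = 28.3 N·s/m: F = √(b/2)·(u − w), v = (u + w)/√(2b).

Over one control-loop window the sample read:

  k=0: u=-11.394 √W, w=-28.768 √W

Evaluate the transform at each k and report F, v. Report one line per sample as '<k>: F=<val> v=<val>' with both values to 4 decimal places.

k=0: u−w=17.3740, u+w=-40.1620; √(b/2)=3.7616, √(2b)=7.5233; F=3.7616×17.374=65.3549, v=-40.1620/7.5233=-5.3384

0: F=65.3549 v=-5.3384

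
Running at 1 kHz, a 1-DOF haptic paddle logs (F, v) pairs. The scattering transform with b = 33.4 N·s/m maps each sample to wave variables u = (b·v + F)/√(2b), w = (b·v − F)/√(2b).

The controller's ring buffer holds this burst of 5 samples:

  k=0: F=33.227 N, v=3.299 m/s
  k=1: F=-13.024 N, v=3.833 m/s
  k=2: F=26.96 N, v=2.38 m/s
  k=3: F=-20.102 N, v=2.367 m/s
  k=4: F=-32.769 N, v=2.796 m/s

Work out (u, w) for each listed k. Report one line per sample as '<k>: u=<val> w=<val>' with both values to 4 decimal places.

0: u=17.5470 w=9.4162
1: u=14.0703 w=17.2573
2: u=13.0246 w=6.4274
3: u=7.2134 w=12.1324
4: u=7.4167 w=15.4354

k=0: b·v=33.4×3.299=110.1866; √(2b)=8.1731; u=(110.1866+33.227)/8.1731=17.5470, w=(110.1866−33.227)/8.1731=9.4162
k=1: b·v=33.4×3.833=128.0222; √(2b)=8.1731; u=(128.0222+(-13.024))/8.1731=14.0703, w=(128.0222−(-13.024))/8.1731=17.2573
k=2: b·v=33.4×2.38=79.4920; √(2b)=8.1731; u=(79.4920+26.96)/8.1731=13.0246, w=(79.4920−26.96)/8.1731=6.4274
k=3: b·v=33.4×2.367=79.0578; √(2b)=8.1731; u=(79.0578+(-20.102))/8.1731=7.2134, w=(79.0578−(-20.102))/8.1731=12.1324
k=4: b·v=33.4×2.796=93.3864; √(2b)=8.1731; u=(93.3864+(-32.769))/8.1731=7.4167, w=(93.3864−(-32.769))/8.1731=15.4354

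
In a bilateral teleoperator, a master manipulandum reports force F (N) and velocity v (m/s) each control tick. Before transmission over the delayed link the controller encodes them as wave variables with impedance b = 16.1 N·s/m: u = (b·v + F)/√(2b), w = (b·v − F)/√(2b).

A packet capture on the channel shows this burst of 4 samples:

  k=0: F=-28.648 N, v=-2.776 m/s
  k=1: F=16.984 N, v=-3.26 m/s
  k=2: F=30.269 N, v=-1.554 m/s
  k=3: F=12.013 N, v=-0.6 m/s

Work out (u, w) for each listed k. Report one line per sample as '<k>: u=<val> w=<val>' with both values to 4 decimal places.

0: u=-12.9248 w=-2.8277
1: u=-6.2564 w=-12.2425
2: u=0.9251 w=-9.7433
3: u=0.4147 w=-3.8194

k=0: b·v=16.1×(-2.776)=-44.6936; √(2b)=5.6745; u=(-44.6936+(-28.648))/5.6745=-12.9248, w=(-44.6936−(-28.648))/5.6745=-2.8277
k=1: b·v=16.1×(-3.26)=-52.4860; √(2b)=5.6745; u=(-52.4860+16.984)/5.6745=-6.2564, w=(-52.4860−16.984)/5.6745=-12.2425
k=2: b·v=16.1×(-1.554)=-25.0194; √(2b)=5.6745; u=(-25.0194+30.269)/5.6745=0.9251, w=(-25.0194−30.269)/5.6745=-9.7433
k=3: b·v=16.1×(-0.6)=-9.6600; √(2b)=5.6745; u=(-9.6600+12.013)/5.6745=0.4147, w=(-9.6600−12.013)/5.6745=-3.8194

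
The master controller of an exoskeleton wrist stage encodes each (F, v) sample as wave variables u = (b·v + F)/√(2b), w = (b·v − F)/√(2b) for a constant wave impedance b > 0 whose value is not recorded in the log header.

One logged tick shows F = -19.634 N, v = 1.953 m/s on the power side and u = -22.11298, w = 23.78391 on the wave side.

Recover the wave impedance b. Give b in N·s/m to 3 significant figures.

u + w = 1.6709;  u + w = √(2b)·v, so √(2b) = 1.6709/1.953 = 0.8556.
b = (√(2b))²/2 = 0.7320/2 = 0.3660.
(Check via u − w = 2F/√(2b): u − w = -45.8969, 2F/√(2b) = -45.8968.)

b = 0.366 N·s/m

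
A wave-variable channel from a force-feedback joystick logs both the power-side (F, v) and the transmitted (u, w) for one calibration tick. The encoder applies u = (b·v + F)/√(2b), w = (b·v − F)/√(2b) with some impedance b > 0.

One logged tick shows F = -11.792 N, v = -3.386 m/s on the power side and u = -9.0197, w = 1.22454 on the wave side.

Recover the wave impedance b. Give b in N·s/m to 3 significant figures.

b = 2.65 N·s/m

u + w = -7.79516;  u + w = √(2b)·v, so √(2b) = -7.79516/(-3.386) = 2.30217.
b = (√(2b))²/2 = 5.30000/2 = 2.65000.
(Check via u − w = 2F/√(2b): u − w = -10.24424, 2F/√(2b) = -10.24423.)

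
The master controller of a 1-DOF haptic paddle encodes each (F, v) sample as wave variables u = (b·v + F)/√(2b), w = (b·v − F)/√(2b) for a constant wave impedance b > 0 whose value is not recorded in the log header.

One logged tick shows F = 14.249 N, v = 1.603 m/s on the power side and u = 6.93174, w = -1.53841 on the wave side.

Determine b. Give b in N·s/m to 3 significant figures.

u + w = 5.39333;  u + w = √(2b)·v, so √(2b) = 5.39333/1.603 = 3.36452.
b = (√(2b))²/2 = 11.32001/2 = 5.66001.
(Check via u − w = 2F/√(2b): u − w = 8.47015, 2F/√(2b) = 8.47015.)

b = 5.66 N·s/m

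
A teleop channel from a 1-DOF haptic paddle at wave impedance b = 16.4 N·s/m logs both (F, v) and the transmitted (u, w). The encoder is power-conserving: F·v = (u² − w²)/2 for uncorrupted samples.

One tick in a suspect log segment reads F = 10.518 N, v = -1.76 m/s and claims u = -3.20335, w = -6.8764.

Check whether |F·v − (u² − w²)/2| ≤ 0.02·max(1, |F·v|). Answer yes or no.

F·v = 10.518×(-1.76) = -18.5117 W.
(u² − w²)/2 = (10.2615 − 47.2849)/2 = -18.5117 W.
|Δ| = 0.0000;  2% of max(1, |F·v|) = 0.3702.

yes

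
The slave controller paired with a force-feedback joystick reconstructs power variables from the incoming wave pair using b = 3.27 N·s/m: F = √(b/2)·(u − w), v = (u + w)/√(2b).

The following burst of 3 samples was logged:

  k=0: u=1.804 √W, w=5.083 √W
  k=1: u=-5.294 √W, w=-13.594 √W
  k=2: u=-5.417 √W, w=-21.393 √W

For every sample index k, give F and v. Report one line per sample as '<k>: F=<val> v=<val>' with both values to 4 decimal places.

k=0: u−w=-3.2790, u+w=6.8870; √(b/2)=1.2787, √(2b)=2.5573; F=1.2787×(-3.279)=-4.1928, v=6.8870/2.5573=2.6930
k=1: u−w=8.3000, u+w=-18.8880; √(b/2)=1.2787, √(2b)=2.5573; F=1.2787×8.3=10.6130, v=-18.8880/2.5573=-7.3858
k=2: u−w=15.9760, u+w=-26.8100; √(b/2)=1.2787, √(2b)=2.5573; F=1.2787×15.976=20.4281, v=-26.8100/2.5573=-10.4835

0: F=-4.1928 v=2.6930
1: F=10.6130 v=-7.3858
2: F=20.4281 v=-10.4835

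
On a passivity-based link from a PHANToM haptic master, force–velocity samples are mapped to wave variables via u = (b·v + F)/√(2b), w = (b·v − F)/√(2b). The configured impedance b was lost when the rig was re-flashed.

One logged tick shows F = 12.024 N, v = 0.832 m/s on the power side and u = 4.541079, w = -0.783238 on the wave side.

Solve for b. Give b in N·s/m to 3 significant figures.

u + w = 3.757841;  u + w = √(2b)·v, so √(2b) = 3.757841/0.832 = 4.516636.
b = (√(2b))²/2 = 20.399999/2 = 10.200000.
(Check via u − w = 2F/√(2b): u − w = 5.324317, 2F/√(2b) = 5.324317.)

b = 10.2 N·s/m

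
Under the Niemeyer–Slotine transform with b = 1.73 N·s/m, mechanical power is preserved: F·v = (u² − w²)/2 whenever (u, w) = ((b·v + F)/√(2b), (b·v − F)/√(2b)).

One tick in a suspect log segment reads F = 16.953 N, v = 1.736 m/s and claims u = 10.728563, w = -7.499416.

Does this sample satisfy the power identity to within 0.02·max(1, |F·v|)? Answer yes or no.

F·v = 16.953×1.736 = 29.430408 W.
(u² − w²)/2 = (115.102064 − 56.241240)/2 = 29.430412 W.
|Δ| = 0.000004;  2% of max(1, |F·v|) = 0.588608.

yes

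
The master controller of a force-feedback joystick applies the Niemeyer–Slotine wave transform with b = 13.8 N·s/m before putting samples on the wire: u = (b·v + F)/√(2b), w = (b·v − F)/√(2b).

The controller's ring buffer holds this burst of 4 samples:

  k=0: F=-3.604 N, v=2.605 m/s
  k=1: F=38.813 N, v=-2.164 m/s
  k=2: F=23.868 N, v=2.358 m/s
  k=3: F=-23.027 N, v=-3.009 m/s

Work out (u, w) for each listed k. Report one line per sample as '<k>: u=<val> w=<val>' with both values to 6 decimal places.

k=0: b·v=13.8×2.605=35.949000; √(2b)=5.253570; u=(35.949000+(-3.604))/5.253570=6.156766, w=(35.949000−(-3.604))/5.253570=7.528785
k=1: b·v=13.8×(-2.164)=-29.863200; √(2b)=5.253570; u=(-29.863200+38.813)/5.253570=1.703565, w=(-29.863200−38.813)/5.253570=-13.072291
k=2: b·v=13.8×2.358=32.540400; √(2b)=5.253570; u=(32.540400+23.868)/5.253570=10.737155, w=(32.540400−23.868)/5.253570=1.650763
k=3: b·v=13.8×(-3.009)=-41.524200; √(2b)=5.253570; u=(-41.524200+(-23.027))/5.253570=-12.287111, w=(-41.524200−(-23.027))/5.253570=-3.520882

0: u=6.156766 w=7.528785
1: u=1.703565 w=-13.072291
2: u=10.737155 w=1.650763
3: u=-12.287111 w=-3.520882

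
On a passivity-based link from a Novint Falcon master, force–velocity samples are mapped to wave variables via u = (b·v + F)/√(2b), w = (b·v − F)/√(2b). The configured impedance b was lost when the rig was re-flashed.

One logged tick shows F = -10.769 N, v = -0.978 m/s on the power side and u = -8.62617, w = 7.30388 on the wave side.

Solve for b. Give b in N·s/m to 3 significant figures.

u + w = -1.3223;  u + w = √(2b)·v, so √(2b) = -1.3223/(-0.978) = 1.3520.
b = (√(2b))²/2 = 1.8280/2 = 0.9140.
(Check via u − w = 2F/√(2b): u − w = -15.9301, 2F/√(2b) = -15.9301.)

b = 0.914 N·s/m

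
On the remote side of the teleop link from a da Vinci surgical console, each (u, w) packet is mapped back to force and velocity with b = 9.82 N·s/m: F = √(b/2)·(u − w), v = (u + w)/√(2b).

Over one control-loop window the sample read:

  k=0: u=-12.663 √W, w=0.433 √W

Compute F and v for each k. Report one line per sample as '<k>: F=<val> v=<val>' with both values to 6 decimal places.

0: F=-29.018798 v=-2.759661

k=0: u−w=-13.096000, u+w=-12.230000; √(b/2)=2.215852, √(2b)=4.431704; F=2.215852×(-13.096)=-29.018798, v=-12.230000/4.431704=-2.759661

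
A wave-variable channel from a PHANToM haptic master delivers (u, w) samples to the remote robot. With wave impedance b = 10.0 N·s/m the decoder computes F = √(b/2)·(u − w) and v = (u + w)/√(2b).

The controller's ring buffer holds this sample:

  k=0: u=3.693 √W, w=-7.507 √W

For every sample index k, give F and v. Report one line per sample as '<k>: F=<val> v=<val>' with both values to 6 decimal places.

k=0: u−w=11.200000, u+w=-3.814000; √(b/2)=2.236068, √(2b)=4.472136; F=2.236068×11.2=25.043961, v=-3.814000/4.472136=-0.852836

0: F=25.043961 v=-0.852836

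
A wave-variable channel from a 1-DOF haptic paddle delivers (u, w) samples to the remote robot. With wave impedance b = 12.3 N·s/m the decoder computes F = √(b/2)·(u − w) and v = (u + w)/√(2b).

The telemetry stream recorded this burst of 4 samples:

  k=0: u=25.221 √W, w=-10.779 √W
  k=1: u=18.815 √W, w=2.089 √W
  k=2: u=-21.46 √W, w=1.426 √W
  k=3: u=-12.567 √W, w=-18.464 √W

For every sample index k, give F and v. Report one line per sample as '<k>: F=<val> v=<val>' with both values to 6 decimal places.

0: F=89.277097 v=2.911788
1: F=41.479131 v=4.214653
2: F=-56.755434 v=-4.039244
3: F=14.624084 v=-6.256453

k=0: u−w=36.000000, u+w=14.442000; √(b/2)=2.479919, √(2b)=4.959839; F=2.479919×36.0=89.277097, v=14.442000/4.959839=2.911788
k=1: u−w=16.726000, u+w=20.904000; √(b/2)=2.479919, √(2b)=4.959839; F=2.479919×16.726=41.479131, v=20.904000/4.959839=4.214653
k=2: u−w=-22.886000, u+w=-20.034000; √(b/2)=2.479919, √(2b)=4.959839; F=2.479919×(-22.886)=-56.755434, v=-20.034000/4.959839=-4.039244
k=3: u−w=5.897000, u+w=-31.031000; √(b/2)=2.479919, √(2b)=4.959839; F=2.479919×5.897=14.624084, v=-31.031000/4.959839=-6.256453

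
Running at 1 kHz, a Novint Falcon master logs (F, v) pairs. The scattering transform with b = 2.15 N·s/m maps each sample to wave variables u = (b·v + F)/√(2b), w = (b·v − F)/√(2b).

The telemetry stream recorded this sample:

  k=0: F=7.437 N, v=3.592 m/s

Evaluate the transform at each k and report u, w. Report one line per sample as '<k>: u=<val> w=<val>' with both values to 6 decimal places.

k=0: b·v=2.15×3.592=7.722800; √(2b)=2.073644; u=(7.722800+7.437)/2.073644=7.310705, w=(7.722800−7.437)/2.073644=0.137825

0: u=7.310705 w=0.137825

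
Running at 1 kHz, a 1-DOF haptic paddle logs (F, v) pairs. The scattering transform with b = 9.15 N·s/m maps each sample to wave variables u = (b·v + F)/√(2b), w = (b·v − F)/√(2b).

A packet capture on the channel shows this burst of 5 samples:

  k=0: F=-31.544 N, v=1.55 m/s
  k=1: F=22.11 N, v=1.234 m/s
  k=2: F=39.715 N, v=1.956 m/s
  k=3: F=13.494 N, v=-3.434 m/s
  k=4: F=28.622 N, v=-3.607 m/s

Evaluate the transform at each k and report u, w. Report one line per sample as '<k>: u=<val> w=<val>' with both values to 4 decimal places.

0: u=-4.0585 w=10.6891
1: u=7.8079 w=-2.5291
2: u=13.4676 w=-5.1001
3: u=-4.1907 w=-10.4995
4: u=-1.0244 w=-14.4058

k=0: b·v=9.15×1.55=14.1825; √(2b)=4.2778; u=(14.1825+(-31.544))/4.2778=-4.0585, w=(14.1825−(-31.544))/4.2778=10.6891
k=1: b·v=9.15×1.234=11.2911; √(2b)=4.2778; u=(11.2911+22.11)/4.2778=7.8079, w=(11.2911−22.11)/4.2778=-2.5291
k=2: b·v=9.15×1.956=17.8974; √(2b)=4.2778; u=(17.8974+39.715)/4.2778=13.4676, w=(17.8974−39.715)/4.2778=-5.1001
k=3: b·v=9.15×(-3.434)=-31.4211; √(2b)=4.2778; u=(-31.4211+13.494)/4.2778=-4.1907, w=(-31.4211−13.494)/4.2778=-10.4995
k=4: b·v=9.15×(-3.607)=-33.0041; √(2b)=4.2778; u=(-33.0041+28.622)/4.2778=-1.0244, w=(-33.0041−28.622)/4.2778=-14.4058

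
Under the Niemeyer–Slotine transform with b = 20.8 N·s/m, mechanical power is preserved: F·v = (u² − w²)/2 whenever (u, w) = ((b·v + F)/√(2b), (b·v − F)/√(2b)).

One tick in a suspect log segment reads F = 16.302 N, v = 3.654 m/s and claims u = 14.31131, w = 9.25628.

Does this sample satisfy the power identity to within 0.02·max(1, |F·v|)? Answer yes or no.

yes

F·v = 16.302×3.654 = 59.5675 W.
(u² − w²)/2 = (204.8136 − 85.6787)/2 = 59.5674 W.
|Δ| = 0.0001;  2% of max(1, |F·v|) = 1.1914.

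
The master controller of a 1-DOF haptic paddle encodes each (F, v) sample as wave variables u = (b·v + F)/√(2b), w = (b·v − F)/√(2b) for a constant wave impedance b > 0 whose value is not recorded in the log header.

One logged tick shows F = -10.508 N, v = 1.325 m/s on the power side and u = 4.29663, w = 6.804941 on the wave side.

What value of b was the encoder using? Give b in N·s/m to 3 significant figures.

u + w = 11.101571;  u + w = √(2b)·v, so √(2b) = 11.101571/1.325 = 8.378544.
b = (√(2b))²/2 = 70.200002/2 = 35.100001.
(Check via u − w = 2F/√(2b): u − w = -2.508311, 2F/√(2b) = -2.508312.)

b = 35.1 N·s/m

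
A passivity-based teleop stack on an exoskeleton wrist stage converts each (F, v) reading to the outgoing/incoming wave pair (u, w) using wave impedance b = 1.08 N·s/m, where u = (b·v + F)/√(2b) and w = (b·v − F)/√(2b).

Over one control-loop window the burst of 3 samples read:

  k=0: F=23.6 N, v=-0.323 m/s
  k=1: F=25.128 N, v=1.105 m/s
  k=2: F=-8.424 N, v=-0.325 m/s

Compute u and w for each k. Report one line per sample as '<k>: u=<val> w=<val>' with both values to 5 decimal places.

0: u=15.82041 w=-16.29512
1: u=17.90944 w=-16.28543
2: u=-5.97063 w=5.49298

k=0: b·v=1.08×(-0.323)=-0.34884; √(2b)=1.46969; u=(-0.34884+23.6)/1.46969=15.82041, w=(-0.34884−23.6)/1.46969=-16.29512
k=1: b·v=1.08×1.105=1.19340; √(2b)=1.46969; u=(1.19340+25.128)/1.46969=17.90944, w=(1.19340−25.128)/1.46969=-16.28543
k=2: b·v=1.08×(-0.325)=-0.35100; √(2b)=1.46969; u=(-0.35100+(-8.424))/1.46969=-5.97063, w=(-0.35100−(-8.424))/1.46969=5.49298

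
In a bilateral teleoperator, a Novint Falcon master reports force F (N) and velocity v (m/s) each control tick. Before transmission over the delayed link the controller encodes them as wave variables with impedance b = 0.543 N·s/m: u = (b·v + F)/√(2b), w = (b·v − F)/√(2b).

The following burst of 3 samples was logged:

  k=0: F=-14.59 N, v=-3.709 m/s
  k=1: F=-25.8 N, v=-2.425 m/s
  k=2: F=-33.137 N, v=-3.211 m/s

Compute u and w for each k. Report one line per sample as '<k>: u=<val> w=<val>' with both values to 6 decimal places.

0: u=-15.932997 w=12.067799
1: u=-26.020949 w=23.493824
2: u=-33.471001 w=30.124775

k=0: b·v=0.543×(-3.709)=-2.013987; √(2b)=1.042113; u=(-2.013987+(-14.59))/1.042113=-15.932997, w=(-2.013987−(-14.59))/1.042113=12.067799
k=1: b·v=0.543×(-2.425)=-1.316775; √(2b)=1.042113; u=(-1.316775+(-25.8))/1.042113=-26.020949, w=(-1.316775−(-25.8))/1.042113=23.493824
k=2: b·v=0.543×(-3.211)=-1.743573; √(2b)=1.042113; u=(-1.743573+(-33.137))/1.042113=-33.471001, w=(-1.743573−(-33.137))/1.042113=30.124775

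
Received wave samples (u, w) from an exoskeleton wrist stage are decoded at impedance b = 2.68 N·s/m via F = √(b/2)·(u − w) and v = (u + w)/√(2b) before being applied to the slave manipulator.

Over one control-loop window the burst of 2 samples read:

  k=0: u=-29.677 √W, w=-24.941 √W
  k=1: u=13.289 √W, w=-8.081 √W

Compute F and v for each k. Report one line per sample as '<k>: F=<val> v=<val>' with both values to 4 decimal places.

k=0: u−w=-4.7360, u+w=-54.6180; √(b/2)=1.1576, √(2b)=2.3152; F=1.1576×(-4.736)=-5.4823, v=-54.6180/2.3152=-23.5914
k=1: u−w=21.3700, u+w=5.2080; √(b/2)=1.1576, √(2b)=2.3152; F=1.1576×21.37=24.7376, v=5.2080/2.3152=2.2495

0: F=-5.4823 v=-23.5914
1: F=24.7376 v=2.2495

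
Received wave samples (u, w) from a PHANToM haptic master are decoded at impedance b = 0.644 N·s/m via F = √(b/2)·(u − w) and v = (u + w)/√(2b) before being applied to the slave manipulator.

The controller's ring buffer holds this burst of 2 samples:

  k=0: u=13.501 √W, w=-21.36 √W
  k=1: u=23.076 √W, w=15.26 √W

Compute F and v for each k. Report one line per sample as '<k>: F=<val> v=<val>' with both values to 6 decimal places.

0: F=19.781890 v=-6.924834
1: F=4.435193 v=33.779161

k=0: u−w=34.861000, u+w=-7.859000; √(b/2)=0.567450, √(2b)=1.134901; F=0.567450×34.861=19.781890, v=-7.859000/1.134901=-6.924834
k=1: u−w=7.816000, u+w=38.336000; √(b/2)=0.567450, √(2b)=1.134901; F=0.567450×7.816=4.435193, v=38.336000/1.134901=33.779161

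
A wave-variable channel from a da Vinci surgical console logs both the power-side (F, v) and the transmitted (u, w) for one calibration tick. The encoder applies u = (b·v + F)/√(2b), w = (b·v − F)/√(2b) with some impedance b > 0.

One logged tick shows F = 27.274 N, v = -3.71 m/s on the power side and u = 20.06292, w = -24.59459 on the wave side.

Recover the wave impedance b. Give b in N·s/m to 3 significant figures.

b = 0.746 N·s/m

u + w = -4.5317;  u + w = √(2b)·v, so √(2b) = -4.5317/(-3.71) = 1.2215.
b = (√(2b))²/2 = 1.4920/2 = 0.7460.
(Check via u − w = 2F/√(2b): u − w = 44.6575, 2F/√(2b) = 44.6575.)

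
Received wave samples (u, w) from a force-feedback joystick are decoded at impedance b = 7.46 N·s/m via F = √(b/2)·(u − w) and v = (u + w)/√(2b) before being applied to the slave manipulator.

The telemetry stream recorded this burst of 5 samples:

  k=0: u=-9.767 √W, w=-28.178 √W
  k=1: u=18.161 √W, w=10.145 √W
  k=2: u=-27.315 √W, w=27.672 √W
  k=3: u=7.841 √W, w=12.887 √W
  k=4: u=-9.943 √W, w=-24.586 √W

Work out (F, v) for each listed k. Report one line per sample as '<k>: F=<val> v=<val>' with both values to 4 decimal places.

k=0: u−w=18.4110, u+w=-37.9450; √(b/2)=1.9313, √(2b)=3.8626; F=1.9313×18.411=35.5575, v=-37.9450/3.8626=-9.8236
k=1: u−w=8.0160, u+w=28.3060; √(b/2)=1.9313, √(2b)=3.8626; F=1.9313×8.016=15.4815, v=28.3060/3.8626=7.3281
k=2: u−w=-54.9870, u+w=0.3570; √(b/2)=1.9313, √(2b)=3.8626; F=1.9313×(-54.987)=-106.1975, v=0.3570/3.8626=0.0924
k=3: u−w=-5.0460, u+w=20.7280; √(b/2)=1.9313, √(2b)=3.8626; F=1.9313×(-5.046)=-9.7454, v=20.7280/3.8626=5.3663
k=4: u−w=14.6430, u+w=-34.5290; √(b/2)=1.9313, √(2b)=3.8626; F=1.9313×14.643=28.2803, v=-34.5290/3.8626=-8.9392

0: F=35.5575 v=-9.8236
1: F=15.4815 v=7.3281
2: F=-106.1975 v=0.0924
3: F=-9.7454 v=5.3663
4: F=28.2803 v=-8.9392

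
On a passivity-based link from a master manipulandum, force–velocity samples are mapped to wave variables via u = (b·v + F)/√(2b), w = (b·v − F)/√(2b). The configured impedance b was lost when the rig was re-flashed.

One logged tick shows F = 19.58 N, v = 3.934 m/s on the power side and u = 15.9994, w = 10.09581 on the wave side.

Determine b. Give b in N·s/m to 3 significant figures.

b = 22 N·s/m

u + w = 26.09521;  u + w = √(2b)·v, so √(2b) = 26.09521/3.934 = 6.63325.
b = (√(2b))²/2 = 44.00002/2 = 22.00001.
(Check via u − w = 2F/√(2b): u − w = 5.90359, 2F/√(2b) = 5.90359.)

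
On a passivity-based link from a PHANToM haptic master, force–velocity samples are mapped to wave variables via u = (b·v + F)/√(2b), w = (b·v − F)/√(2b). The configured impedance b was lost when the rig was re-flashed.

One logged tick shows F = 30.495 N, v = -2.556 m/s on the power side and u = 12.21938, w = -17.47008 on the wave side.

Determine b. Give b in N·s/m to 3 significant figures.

u + w = -5.2507;  u + w = √(2b)·v, so √(2b) = -5.2507/(-2.556) = 2.0543.
b = (√(2b))²/2 = 4.2200/2 = 2.1100.
(Check via u − w = 2F/√(2b): u − w = 29.6895, 2F/√(2b) = 29.6895.)

b = 2.11 N·s/m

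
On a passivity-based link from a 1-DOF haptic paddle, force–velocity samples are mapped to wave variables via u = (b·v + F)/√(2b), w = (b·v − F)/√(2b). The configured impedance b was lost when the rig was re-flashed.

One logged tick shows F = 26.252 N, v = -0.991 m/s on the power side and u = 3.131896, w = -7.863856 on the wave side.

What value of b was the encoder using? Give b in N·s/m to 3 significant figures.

u + w = -4.731960;  u + w = √(2b)·v, so √(2b) = -4.731960/(-0.991) = 4.774934.
b = (√(2b))²/2 = 22.799999/2 = 11.399999.
(Check via u − w = 2F/√(2b): u − w = 10.995752, 2F/√(2b) = 10.995753.)

b = 11.4 N·s/m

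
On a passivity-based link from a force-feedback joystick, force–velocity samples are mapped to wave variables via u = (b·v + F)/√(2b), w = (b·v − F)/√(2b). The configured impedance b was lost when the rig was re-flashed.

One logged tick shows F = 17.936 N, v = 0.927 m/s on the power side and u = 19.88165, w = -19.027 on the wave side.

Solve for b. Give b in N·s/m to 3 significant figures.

u + w = 0.8546;  u + w = √(2b)·v, so √(2b) = 0.8546/0.927 = 0.9220.
b = (√(2b))²/2 = 0.8500/2 = 0.4250.
(Check via u − w = 2F/√(2b): u − w = 38.9087, 2F/√(2b) = 38.9087.)

b = 0.425 N·s/m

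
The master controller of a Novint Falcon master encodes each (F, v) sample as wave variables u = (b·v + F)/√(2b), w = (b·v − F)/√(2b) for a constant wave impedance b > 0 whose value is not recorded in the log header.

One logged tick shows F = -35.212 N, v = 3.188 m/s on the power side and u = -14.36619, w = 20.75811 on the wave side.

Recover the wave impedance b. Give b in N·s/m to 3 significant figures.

b = 2.01 N·s/m

u + w = 6.39192;  u + w = √(2b)·v, so √(2b) = 6.39192/3.188 = 2.00499.
b = (√(2b))²/2 = 4.02000/2 = 2.01000.
(Check via u − w = 2F/√(2b): u − w = -35.12430, 2F/√(2b) = -35.12430.)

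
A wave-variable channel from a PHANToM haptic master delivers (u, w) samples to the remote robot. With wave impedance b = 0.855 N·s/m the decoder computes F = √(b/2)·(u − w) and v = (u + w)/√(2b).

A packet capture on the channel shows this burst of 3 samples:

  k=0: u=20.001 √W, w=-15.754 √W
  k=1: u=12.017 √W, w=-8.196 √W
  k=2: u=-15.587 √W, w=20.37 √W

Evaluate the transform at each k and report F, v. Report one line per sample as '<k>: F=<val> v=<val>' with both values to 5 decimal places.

0: F=23.37786 v=3.24776
1: F=13.21596 v=2.92199
2: F=-23.50994 v=3.65765

k=0: u−w=35.75500, u+w=4.24700; √(b/2)=0.65383, √(2b)=1.30767; F=0.65383×35.755=23.37786, v=4.24700/1.30767=3.24776
k=1: u−w=20.21300, u+w=3.82100; √(b/2)=0.65383, √(2b)=1.30767; F=0.65383×20.213=13.21596, v=3.82100/1.30767=2.92199
k=2: u−w=-35.95700, u+w=4.78300; √(b/2)=0.65383, √(2b)=1.30767; F=0.65383×(-35.957)=-23.50994, v=4.78300/1.30767=3.65765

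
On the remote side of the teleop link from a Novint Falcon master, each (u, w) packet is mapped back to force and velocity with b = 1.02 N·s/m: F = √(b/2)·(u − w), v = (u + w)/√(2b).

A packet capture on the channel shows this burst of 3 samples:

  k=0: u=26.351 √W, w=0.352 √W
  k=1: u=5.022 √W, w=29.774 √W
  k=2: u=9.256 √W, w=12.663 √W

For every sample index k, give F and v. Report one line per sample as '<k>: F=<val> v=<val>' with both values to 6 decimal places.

k=0: u−w=25.999000, u+w=26.703000; √(b/2)=0.714143, √(2b)=1.428286; F=0.714143×25.999=18.567000, v=26.703000/1.428286=18.695840
k=1: u−w=-24.752000, u+w=34.796000; √(b/2)=0.714143, √(2b)=1.428286; F=0.714143×(-24.752)=-17.676464, v=34.796000/1.428286=24.362073
k=2: u−w=-3.407000, u+w=21.919000; √(b/2)=0.714143, √(2b)=1.428286; F=0.714143×(-3.407)=-2.433085, v=21.919000/1.428286=15.346370

0: F=18.567000 v=18.695840
1: F=-17.676464 v=24.362073
2: F=-2.433085 v=15.346370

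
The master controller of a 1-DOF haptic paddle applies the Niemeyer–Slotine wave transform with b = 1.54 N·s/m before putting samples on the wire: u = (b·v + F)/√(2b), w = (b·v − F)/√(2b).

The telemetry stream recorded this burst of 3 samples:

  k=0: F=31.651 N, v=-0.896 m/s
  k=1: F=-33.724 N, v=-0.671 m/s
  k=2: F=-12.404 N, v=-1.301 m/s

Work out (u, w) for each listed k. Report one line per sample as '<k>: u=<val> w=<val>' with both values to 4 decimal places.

0: u=17.2486 w=-18.8211
1: u=-19.8048 w=18.6272
2: u=-8.2095 w=5.9262

k=0: b·v=1.54×(-0.896)=-1.3798; √(2b)=1.7550; u=(-1.3798+31.651)/1.7550=17.2486, w=(-1.3798−31.651)/1.7550=-18.8211
k=1: b·v=1.54×(-0.671)=-1.0333; √(2b)=1.7550; u=(-1.0333+(-33.724))/1.7550=-19.8048, w=(-1.0333−(-33.724))/1.7550=18.6272
k=2: b·v=1.54×(-1.301)=-2.0035; √(2b)=1.7550; u=(-2.0035+(-12.404))/1.7550=-8.2095, w=(-2.0035−(-12.404))/1.7550=5.9262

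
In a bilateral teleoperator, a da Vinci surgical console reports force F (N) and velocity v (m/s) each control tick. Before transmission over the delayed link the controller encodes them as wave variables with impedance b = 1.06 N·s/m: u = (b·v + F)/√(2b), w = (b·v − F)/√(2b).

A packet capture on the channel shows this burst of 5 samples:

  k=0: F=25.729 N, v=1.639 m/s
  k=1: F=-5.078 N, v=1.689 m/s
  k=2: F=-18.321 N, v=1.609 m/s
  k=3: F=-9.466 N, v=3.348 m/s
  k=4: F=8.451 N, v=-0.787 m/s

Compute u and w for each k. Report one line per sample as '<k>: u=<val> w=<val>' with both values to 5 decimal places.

0: u=18.86396 w=-16.47754
1: u=-2.25797 w=4.71720
2: u=-11.41154 w=13.75428
3: u=-4.06389 w=8.93866
4: u=5.23123 w=-6.37712

k=0: b·v=1.06×1.639=1.73734; √(2b)=1.45602; u=(1.73734+25.729)/1.45602=18.86396, w=(1.73734−25.729)/1.45602=-16.47754
k=1: b·v=1.06×1.689=1.79034; √(2b)=1.45602; u=(1.79034+(-5.078))/1.45602=-2.25797, w=(1.79034−(-5.078))/1.45602=4.71720
k=2: b·v=1.06×1.609=1.70554; √(2b)=1.45602; u=(1.70554+(-18.321))/1.45602=-11.41154, w=(1.70554−(-18.321))/1.45602=13.75428
k=3: b·v=1.06×3.348=3.54888; √(2b)=1.45602; u=(3.54888+(-9.466))/1.45602=-4.06389, w=(3.54888−(-9.466))/1.45602=8.93866
k=4: b·v=1.06×(-0.787)=-0.83422; √(2b)=1.45602; u=(-0.83422+8.451)/1.45602=5.23123, w=(-0.83422−8.451)/1.45602=-6.37712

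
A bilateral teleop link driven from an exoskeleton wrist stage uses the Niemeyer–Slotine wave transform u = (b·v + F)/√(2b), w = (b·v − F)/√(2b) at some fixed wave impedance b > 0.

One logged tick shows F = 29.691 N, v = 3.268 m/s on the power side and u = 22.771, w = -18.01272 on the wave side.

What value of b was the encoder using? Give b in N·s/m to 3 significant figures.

b = 1.06 N·s/m

u + w = 4.75828;  u + w = √(2b)·v, so √(2b) = 4.75828/3.268 = 1.45602.
b = (√(2b))²/2 = 2.12000/2 = 1.06000.
(Check via u − w = 2F/√(2b): u − w = 40.78372, 2F/√(2b) = 40.78372.)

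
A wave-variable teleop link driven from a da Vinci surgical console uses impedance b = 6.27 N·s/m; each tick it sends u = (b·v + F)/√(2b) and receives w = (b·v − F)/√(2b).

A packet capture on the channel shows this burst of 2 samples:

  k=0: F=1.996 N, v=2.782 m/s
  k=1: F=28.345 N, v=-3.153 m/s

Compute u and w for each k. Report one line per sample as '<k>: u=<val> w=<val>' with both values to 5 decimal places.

0: u=5.48944 w=4.36214
1: u=2.42170 w=-13.58706

k=0: b·v=6.27×2.782=17.44314; √(2b)=3.54119; u=(17.44314+1.996)/3.54119=5.48944, w=(17.44314−1.996)/3.54119=4.36214
k=1: b·v=6.27×(-3.153)=-19.76931; √(2b)=3.54119; u=(-19.76931+28.345)/3.54119=2.42170, w=(-19.76931−28.345)/3.54119=-13.58706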